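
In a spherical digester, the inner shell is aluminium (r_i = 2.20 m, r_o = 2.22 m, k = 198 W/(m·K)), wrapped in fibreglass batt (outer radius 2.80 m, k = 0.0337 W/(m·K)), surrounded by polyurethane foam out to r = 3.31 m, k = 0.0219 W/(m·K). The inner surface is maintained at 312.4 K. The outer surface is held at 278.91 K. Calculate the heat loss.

Treat each layer as a resistance in series:
  R_aluminium = (1/2.20 − 1/2.22)/(4πk) = 0.004095/(4π·198) = 1.646×10^-6 K/W
  R_fibreglass batt = (1/2.22 − 1/2.80)/(4πk) = 0.09331/(4π·0.0337) = 0.2203 K/W
  R_polyurethane foam = (1/2.80 − 1/3.31)/(4πk) = 0.05503/(4π·0.0219) = 0.2000 K/W
ΣR = 1.646×10^-6 + 0.2203 + 0.2000 = 0.4203 K/W
Q = ΔT/ΣR = (312.4 K − 278.91 K)/0.4203 = 79.7 W

Q = 79.7 W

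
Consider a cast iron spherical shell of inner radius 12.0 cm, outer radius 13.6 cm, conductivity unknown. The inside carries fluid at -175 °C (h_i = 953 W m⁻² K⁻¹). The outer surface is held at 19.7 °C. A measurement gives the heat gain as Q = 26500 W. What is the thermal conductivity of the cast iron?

k = 50.4 W/m·K

ΣR = ΔT/Q = |-175 − 19.7|/26500 = 0.007347 K/W
Known resistances:
  R_conv,in = 1/(4πr²h) = 1/(4π·0.120²·953) = 0.005799 K/W
R_cast iron = ΣR − ΣR_known = 0.007347 − 0.005799 = 0.001548 K/W
(1/r₁−1/r₂)/(4πk) = 0.001548 ⇒ k = 0.9804/(4π·0.001548) = 50.4 W/m·K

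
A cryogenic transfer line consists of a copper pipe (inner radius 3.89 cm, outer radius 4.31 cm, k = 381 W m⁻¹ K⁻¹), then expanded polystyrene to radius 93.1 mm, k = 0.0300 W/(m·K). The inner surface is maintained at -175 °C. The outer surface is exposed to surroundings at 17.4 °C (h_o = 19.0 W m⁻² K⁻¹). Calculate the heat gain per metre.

Series thermal resistances, inner to outer:
  R'_copper = ln(0.0431/0.0389)/(2πk) = 0.1025/(2π·381) = 4.283×10^-5 m·K/W
  R'_expanded polystyrene = ln(0.0931/0.0431)/(2πk) = 0.7702/(2π·0.0300) = 4.086 m·K/W
  R'_conv,out = 1/(2πr h) = 1/(2π·0.0931·19.0) = 0.08997 m·K/W
ΣR = 4.283×10^-5 + 4.086 + 0.08997 = 4.176 m·K/W
Q' = ΔT/ΣR = (-175 °C − 17.4 °C)/4.176 = -46.1 W/m
(Negative Q' ⇒ heat flows inward; heat gain = 46.1 W/m.)

Q' = 46.1 W/m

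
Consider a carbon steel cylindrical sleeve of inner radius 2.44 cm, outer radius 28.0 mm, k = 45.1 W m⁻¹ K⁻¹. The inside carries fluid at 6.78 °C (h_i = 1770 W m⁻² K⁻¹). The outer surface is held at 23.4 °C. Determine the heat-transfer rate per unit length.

Resistance network (inner→outer):
  R'_conv,in = 1/(2πr h) = 1/(2π·0.0244·1770) = 0.003685 m·K/W
  R'_carbon steel = ln(0.0280/0.0244)/(2πk) = 0.1376/(2π·45.1) = 4.857×10^-4 m·K/W
ΣR = 0.003685 + 4.857×10^-4 = 0.004171 m·K/W
Q' = ΔT/ΣR = (6.78 °C − 23.4 °C)/0.004171 = -3980 W/m
(Negative Q' ⇒ heat flows inward; heat gain = 3980 W/m.)

Q' = 3.98 kW/m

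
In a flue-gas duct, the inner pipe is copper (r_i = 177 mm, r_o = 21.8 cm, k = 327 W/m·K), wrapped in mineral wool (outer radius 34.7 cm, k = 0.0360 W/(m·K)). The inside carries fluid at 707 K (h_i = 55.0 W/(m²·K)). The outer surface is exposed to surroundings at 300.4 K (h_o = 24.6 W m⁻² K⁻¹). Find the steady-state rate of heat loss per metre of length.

Resistance network (inner→outer):
  R'_conv,in = 1/(2πr h) = 1/(2π·0.177·55.0) = 0.01635 m·K/W
  R'_copper = ln(0.218/0.177)/(2πk) = 0.2083/(2π·327) = 1.014×10^-4 m·K/W
  R'_mineral wool = ln(0.347/0.218)/(2πk) = 0.4648/(2π·0.0360) = 2.055 m·K/W
  R'_conv,out = 1/(2πr h) = 1/(2π·0.347·24.6) = 0.01864 m·K/W
ΣR = 0.01635 + 1.014×10^-4 + 2.055 + 0.01864 = 2.090 m·K/W
Q' = ΔT/ΣR = (707 K − 300.4 K)/2.090 = 195 W/m

Q' = 195 W/m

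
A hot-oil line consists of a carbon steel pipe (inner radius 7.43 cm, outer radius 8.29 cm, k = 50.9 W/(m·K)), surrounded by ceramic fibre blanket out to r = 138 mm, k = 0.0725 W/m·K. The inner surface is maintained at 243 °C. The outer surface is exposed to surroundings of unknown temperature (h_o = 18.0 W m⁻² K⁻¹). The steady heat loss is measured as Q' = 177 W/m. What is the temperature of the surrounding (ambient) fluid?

T_out = 33.6 °C

Sum the resistances:
  R'_carbon steel = ln(0.0829/0.0743)/(2πk) = 0.1095/(2π·50.9) = 3.425×10^-4 m·K/W
  R'_ceramic fibre blanket = ln(0.138/0.0829)/(2πk) = 0.5096/(2π·0.0725) = 1.119 m·K/W
  R'_conv,out = 1/(2πr h) = 1/(2π·0.138·18.0) = 0.06407 m·K/W
ΣR = 1.183 m·K/W
ΔT = Q'·ΣR = 177 × 1.183 = 209.4 K
Heat flows outward, so T_out = T_in − ΔT = 243 − 209.4 = 33.6 °C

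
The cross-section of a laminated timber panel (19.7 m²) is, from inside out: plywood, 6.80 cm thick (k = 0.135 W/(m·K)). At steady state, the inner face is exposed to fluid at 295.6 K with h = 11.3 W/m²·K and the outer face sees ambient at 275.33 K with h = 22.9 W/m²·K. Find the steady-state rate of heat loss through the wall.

Resistance network (inner→outer):
  R_conv,in = 1/(hA) = 1/(11.3·19.7) = 0.004492 K/W
  R_plywood = L/(kA) = 0.0680/(0.135·19.7) = 0.02557 K/W
  R_conv,out = 1/(hA) = 1/(22.9·19.7) = 0.002217 K/W
ΣR = 0.004492 + 0.02557 + 0.002217 = 0.03228 K/W
Q = ΔT/ΣR = (295.6 K − 275.33 K)/0.03228 = 628 W

Q = 628 W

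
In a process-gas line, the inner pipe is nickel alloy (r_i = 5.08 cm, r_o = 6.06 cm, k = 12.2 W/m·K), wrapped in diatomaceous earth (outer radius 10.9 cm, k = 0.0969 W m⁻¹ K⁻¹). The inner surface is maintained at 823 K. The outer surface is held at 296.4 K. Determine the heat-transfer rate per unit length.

Q' = 545 W/m

Resistance network (inner→outer):
  R'_nickel alloy = ln(0.0606/0.0508)/(2πk) = 0.1764/(2π·12.2) = 0.002301 m·K/W
  R'_diatomaceous earth = ln(0.109/0.0606)/(2πk) = 0.5871/(2π·0.0969) = 0.9642 m·K/W
ΣR = 0.002301 + 0.9642 = 0.9665 m·K/W
Q' = ΔT/ΣR = (823 K − 296.4 K)/0.9665 = 545 W/m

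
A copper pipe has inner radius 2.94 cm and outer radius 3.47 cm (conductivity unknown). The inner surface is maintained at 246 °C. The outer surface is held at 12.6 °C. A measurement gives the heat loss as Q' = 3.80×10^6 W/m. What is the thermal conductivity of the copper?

k = 429 W/m·K

ΣR = ΔT/Q' = |246 − 12.6|/3.80×10^6 = 6.142×10^-5 m·K/W
ln(r₂/r₁)/(2πk) = 6.142×10^-5 ⇒ k = 0.1657/(2π·6.142×10^-5) = 429 W/m·K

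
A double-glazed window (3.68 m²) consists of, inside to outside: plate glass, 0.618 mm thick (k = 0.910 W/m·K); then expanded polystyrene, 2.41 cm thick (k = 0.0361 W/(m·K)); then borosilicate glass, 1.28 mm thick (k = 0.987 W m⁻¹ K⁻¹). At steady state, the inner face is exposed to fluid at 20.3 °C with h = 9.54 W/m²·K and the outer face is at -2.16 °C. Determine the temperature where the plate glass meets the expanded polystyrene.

T = 17.2 °C

Treat each layer as a resistance in series:
  R_conv,in = 1/(hA) = 1/(9.54·3.68) = 0.02848 K/W
  R_plate glass = L/(kA) = 6.18×10^-4/(0.910·3.68) = 1.845×10^-4 K/W
  R_expanded polystyrene = L/(kA) = 0.0241/(0.0361·3.68) = 0.1814 K/W
  R_borosilicate glass = L/(kA) = 0.00128/(0.987·3.68) = 3.524×10^-4 K/W
ΣR = 0.02848 + 1.845×10^-4 + 0.1814 + 3.524×10^-4 = 0.2104 K/W
Q = ΔT/ΣR = (20.3 °C − -2.16 °C)/0.2104 = 106.7 W
From the inner boundary to the plate glass/expanded polystyrene interface, ΣR_partial = 0.02866 K/W.
T_interface = T_in − Q·ΣR_partial = 20.3 °C − (106.7)(0.02866) = 17.2 °C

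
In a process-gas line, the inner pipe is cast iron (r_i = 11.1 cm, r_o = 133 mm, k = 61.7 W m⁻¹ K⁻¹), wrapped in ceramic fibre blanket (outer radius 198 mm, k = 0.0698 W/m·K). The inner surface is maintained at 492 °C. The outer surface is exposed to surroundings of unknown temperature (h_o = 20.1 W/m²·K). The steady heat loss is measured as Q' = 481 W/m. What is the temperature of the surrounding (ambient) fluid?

T_out = 36.1 °C

Series resistances:
  R'_cast iron = ln(0.133/0.111)/(2πk) = 0.1808/(2π·61.7) = 4.664×10^-4 m·K/W
  R'_ceramic fibre blanket = ln(0.198/0.133)/(2πk) = 0.3979/(2π·0.0698) = 0.9073 m·K/W
  R'_conv,out = 1/(2πr h) = 1/(2π·0.198·20.1) = 0.03999 m·K/W
ΣR = 0.9478 m·K/W
ΔT = Q'·ΣR = 481 × 0.9478 = 455.9 K
Heat flows outward, so T_out = T_in − ΔT = 492 − 455.9 = 36.1 °C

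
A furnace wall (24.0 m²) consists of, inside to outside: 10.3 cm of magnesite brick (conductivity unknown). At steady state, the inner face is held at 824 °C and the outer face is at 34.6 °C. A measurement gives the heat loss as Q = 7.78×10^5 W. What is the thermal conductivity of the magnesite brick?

ΣR = ΔT/Q = |824 − 34.6|/7.78×10^5 = 0.001015 K/W
L/(kA) = 0.001015 ⇒ k = 0.103/(0.001015·24.0) = 4.23 W/m·K

k = 4.23 W/m·K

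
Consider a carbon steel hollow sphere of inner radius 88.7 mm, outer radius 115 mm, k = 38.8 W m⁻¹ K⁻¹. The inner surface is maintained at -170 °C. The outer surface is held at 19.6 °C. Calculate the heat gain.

Q = 4πk·ΔT/(1/r₁ − 1/r₂) = 4π × 38.8 × 189.6 / (1/0.0887 − 1/0.115) = 35900 W

Q = 35900 W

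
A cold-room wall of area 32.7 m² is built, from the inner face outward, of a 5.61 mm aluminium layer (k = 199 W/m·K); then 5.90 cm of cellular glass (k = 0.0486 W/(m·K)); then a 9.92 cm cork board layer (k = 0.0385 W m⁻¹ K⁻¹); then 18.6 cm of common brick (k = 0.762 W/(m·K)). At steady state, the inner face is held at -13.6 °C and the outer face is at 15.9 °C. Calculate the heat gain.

Resistance network (inner→outer):
  R_aluminium = L/(kA) = 0.00561/(199·32.7) = 8.621×10^-7 K/W
  R_cellular glass = L/(kA) = 0.0590/(0.0486·32.7) = 0.03713 K/W
  R_cork board = L/(kA) = 0.0992/(0.0385·32.7) = 0.07880 K/W
  R_common brick = L/(kA) = 0.186/(0.762·32.7) = 0.007465 K/W
ΣR = 8.621×10^-7 + 0.03713 + 0.07880 + 0.007465 = 0.1234 K/W
Q = ΔT/ΣR = (-13.6 °C − 15.9 °C)/0.1234 = -239 W
(Negative Q ⇒ heat flows inward; heat gain = 239 W.)

Q = 239 W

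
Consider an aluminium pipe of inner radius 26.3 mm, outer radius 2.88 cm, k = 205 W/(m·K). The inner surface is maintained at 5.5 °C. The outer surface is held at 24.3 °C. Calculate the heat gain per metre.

Q' = 267 kW/m

Q' = 2πk·ΔT/ln(r₂/r₁) = 2π × 205 × 18.8 / ln(0.0288/0.0263) = 2.67×10^5 W/m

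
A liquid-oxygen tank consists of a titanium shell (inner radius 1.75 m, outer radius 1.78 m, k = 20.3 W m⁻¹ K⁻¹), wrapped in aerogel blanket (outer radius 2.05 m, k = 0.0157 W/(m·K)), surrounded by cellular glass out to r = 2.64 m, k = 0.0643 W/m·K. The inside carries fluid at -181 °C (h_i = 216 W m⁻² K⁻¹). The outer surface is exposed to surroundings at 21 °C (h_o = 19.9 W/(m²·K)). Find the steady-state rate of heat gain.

Q = 396 W

Treat each layer as a resistance in series:
  R_conv,in = 1/(4πr²h) = 1/(4π·1.75²·216) = 1.203×10^-4 K/W
  R_titanium = (1/1.75 − 1/1.78)/(4πk) = 0.009631/(4π·20.3) = 3.775×10^-5 K/W
  R_aerogel blanket = (1/1.78 − 1/2.05)/(4πk) = 0.07399/(4π·0.0157) = 0.3750 K/W
  R_cellular glass = (1/2.05 − 1/2.64)/(4πk) = 0.1090/(4π·0.0643) = 0.1349 K/W
  R_conv,out = 1/(4πr²h) = 1/(4π·2.64²·19.9) = 5.738×10^-4 K/W
ΣR = 1.203×10^-4 + 3.775×10^-5 + 0.3750 + 0.1349 + 5.738×10^-4 = 0.5106 K/W
Q = ΔT/ΣR = (-181 °C − 21 °C)/0.5106 = -396 W
(Negative Q ⇒ heat flows inward; heat gain = 396 W.)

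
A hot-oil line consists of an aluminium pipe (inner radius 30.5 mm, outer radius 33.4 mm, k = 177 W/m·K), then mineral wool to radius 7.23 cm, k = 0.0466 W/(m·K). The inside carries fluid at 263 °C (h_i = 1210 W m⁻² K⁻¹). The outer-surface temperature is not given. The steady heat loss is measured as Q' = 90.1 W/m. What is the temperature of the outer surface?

T_out = 25.0 °C

Series resistances:
  R'_conv,in = 1/(2πr h) = 1/(2π·0.0305·1210) = 0.004313 m·K/W
  R'_aluminium = ln(0.0334/0.0305)/(2πk) = 0.09083/(2π·177) = 8.167×10^-5 m·K/W
  R'_mineral wool = ln(0.0723/0.0334)/(2πk) = 0.7723/(2π·0.0466) = 2.638 m·K/W
ΣR = 2.642 m·K/W
ΔT = Q'·ΣR = 90.1 × 2.642 = 238.0 K
Heat flows outward, so T_out = T_in − ΔT = 263 − 238.0 = 25.0 °C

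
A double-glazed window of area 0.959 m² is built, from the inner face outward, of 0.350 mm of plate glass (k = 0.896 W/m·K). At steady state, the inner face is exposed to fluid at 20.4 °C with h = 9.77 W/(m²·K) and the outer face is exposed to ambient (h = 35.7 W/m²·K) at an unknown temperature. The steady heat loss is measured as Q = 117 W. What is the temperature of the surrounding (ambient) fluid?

T_out = 4.45 °C

Sum the resistances:
  R_conv,in = 1/(hA) = 1/(9.77·0.959) = 0.1067 K/W
  R_plate glass = L/(kA) = 3.50×10^-4/(0.896·0.959) = 4.073×10^-4 K/W
  R_conv,out = 1/(hA) = 1/(35.7·0.959) = 0.02921 K/W
ΣR = 0.1363 K/W
ΔT = Q·ΣR = 117 × 0.1363 = 15.95 K
Heat flows outward, so T_out = T_in − ΔT = 20.4 − 15.95 = 4.45 °C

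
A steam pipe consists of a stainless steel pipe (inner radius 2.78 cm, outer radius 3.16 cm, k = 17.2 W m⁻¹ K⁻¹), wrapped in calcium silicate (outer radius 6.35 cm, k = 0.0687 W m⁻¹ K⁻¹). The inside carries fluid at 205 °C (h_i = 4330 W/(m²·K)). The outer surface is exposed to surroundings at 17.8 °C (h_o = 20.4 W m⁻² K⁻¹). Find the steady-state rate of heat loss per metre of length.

Series thermal resistances, inner to outer:
  R'_conv,in = 1/(2πr h) = 1/(2π·0.0278·4330) = 0.001322 m·K/W
  R'_stainless steel = ln(0.0316/0.0278)/(2πk) = 0.1281/(2π·17.2) = 0.001186 m·K/W
  R'_calcium silicate = ln(0.0635/0.0316)/(2πk) = 0.6979/(2π·0.0687) = 1.617 m·K/W
  R'_conv,out = 1/(2πr h) = 1/(2π·0.0635·20.4) = 0.1229 m·K/W
ΣR = 0.001322 + 0.001186 + 1.617 + 0.1229 = 1.742 m·K/W
Q' = ΔT/ΣR = (205 °C − 17.8 °C)/1.742 = 107 W/m

Q' = 107 W/m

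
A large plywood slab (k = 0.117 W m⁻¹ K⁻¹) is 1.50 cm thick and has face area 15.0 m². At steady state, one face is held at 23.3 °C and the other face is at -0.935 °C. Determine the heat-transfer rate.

Q = kA·ΔT/L = 0.117 × 15.0 × |23.3 °C − -0.935 °C| / 0.0150 = 2840 W

Q = 2840 W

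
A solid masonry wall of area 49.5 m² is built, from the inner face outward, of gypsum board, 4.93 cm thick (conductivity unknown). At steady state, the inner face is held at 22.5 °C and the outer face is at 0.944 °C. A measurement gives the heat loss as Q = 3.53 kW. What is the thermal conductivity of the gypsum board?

ΣR = ΔT/Q = |22.5 − 0.944|/3530 = 0.006107 K/W
L/(kA) = 0.006107 ⇒ k = 0.0493/(0.006107·49.5) = 0.163 W/m·K

k = 0.163 W/m·K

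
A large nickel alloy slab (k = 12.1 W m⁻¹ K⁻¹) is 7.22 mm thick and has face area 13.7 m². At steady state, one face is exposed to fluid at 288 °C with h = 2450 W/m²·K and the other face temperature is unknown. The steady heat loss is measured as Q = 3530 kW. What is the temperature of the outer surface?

T_out = 29.1 °C

Series resistances:
  R_conv,in = 1/(hA) = 1/(2450·13.7) = 2.979×10^-5 K/W
  R_nickel alloy = L/(kA) = 0.00722/(12.1·13.7) = 4.355×10^-5 K/W
ΣR = 7.335×10^-5 K/W
ΔT = Q·ΣR = 3.53×10^6 × 7.335×10^-5 = 258.9 K
Heat flows outward, so T_out = T_in − ΔT = 288 − 258.9 = 29.1 °C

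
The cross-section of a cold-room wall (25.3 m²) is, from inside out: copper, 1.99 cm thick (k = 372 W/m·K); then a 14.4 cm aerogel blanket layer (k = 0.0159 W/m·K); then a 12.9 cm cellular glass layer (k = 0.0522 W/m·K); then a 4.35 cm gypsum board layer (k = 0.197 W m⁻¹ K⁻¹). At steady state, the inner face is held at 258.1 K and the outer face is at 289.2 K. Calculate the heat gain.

Treat each layer as a resistance in series:
  R_copper = L/(kA) = 0.0199/(372·25.3) = 2.114×10^-6 K/W
  R_aerogel blanket = L/(kA) = 0.144/(0.0159·25.3) = 0.3580 K/W
  R_cellular glass = L/(kA) = 0.129/(0.0522·25.3) = 0.09768 K/W
  R_gypsum board = L/(kA) = 0.0435/(0.197·25.3) = 0.008728 K/W
ΣR = 2.114×10^-6 + 0.3580 + 0.09768 + 0.008728 = 0.4644 K/W
Q = ΔT/ΣR = (258.1 K − 289.2 K)/0.4644 = -67.0 W
(Negative Q ⇒ heat flows inward; heat gain = 67.0 W.)

Q = 67.0 W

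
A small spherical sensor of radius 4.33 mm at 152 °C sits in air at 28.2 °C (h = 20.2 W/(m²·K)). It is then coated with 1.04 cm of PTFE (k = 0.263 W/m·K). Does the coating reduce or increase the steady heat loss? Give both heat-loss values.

Critical radius for a sphere: r_cr = 2k/h = 0.0260 m = 2.60 cm.
Outer radius after coating: r₂ = 0.00433 + 0.0104 = 0.01473 m.
Since r₁ < r_cr and r₂ ≤ r_cr, the coating moves toward the maximum at r_cr — heat loss rises.
Bare: R = 1/(4πr₁²h) = 210.1 K/W; Q = 123.8/210.1 = 0.589 W.
Coated: R = R_cond + R_conv = 67.49 K/W; Q = 123.8/67.49 = 1.83 W.

increases: 0.589 → 1.83 W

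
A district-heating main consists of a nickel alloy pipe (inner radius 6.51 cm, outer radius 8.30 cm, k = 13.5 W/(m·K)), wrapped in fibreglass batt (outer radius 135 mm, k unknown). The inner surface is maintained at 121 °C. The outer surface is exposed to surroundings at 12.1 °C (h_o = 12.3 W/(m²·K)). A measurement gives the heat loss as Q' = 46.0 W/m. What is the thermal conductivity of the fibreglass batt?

ΣR = ΔT/Q' = |121 − 12.1|/46.0 = 2.367 m·K/W
Known resistances:
  R'_nickel alloy = ln(0.0830/0.0651)/(2πk) = 0.2429/(2π·13.5) = 0.002864 m·K/W
  R'_conv,out = 1/(2πr h) = 1/(2π·0.135·12.3) = 0.09585 m·K/W
R_fibreglass batt = ΣR − ΣR_known = 2.367 − 0.09871 = 2.268 m·K/W
ln(r₂/r₁)/(2πk) = 2.268 ⇒ k = 0.4864/(2π·2.268) = 0.0341 W/m·K

k = 0.0341 W/m·K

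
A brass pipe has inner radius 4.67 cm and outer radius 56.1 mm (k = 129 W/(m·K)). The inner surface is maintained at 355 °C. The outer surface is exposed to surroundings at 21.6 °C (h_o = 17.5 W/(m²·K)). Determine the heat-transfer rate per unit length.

Series thermal resistances, inner to outer:
  R'_brass = ln(0.0561/0.0467)/(2πk) = 0.1834/(2π·129) = 2.263×10^-4 m·K/W
  R'_conv,out = 1/(2πr h) = 1/(2π·0.0561·17.5) = 0.1621 m·K/W
ΣR = 2.263×10^-4 + 0.1621 = 0.1623 m·K/W
Q' = ΔT/ΣR = (355 °C − 21.6 °C)/0.1623 = 2050 W/m

Q' = 2.05 kW/m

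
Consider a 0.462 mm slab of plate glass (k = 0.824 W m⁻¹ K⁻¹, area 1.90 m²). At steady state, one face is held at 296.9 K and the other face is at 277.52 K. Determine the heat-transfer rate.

Q = 65.7 kW

Q = kA·ΔT/L = 0.824 × 1.90 × |296.9 K − 277.52 K| / 4.62×10^-4 = 65700 W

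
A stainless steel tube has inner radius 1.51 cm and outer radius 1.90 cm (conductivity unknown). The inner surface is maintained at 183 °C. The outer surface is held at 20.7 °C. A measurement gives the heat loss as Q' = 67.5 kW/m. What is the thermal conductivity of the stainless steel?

ΣR = ΔT/Q' = |183 − 20.7|/67500 = 0.002404 m·K/W
ln(r₂/r₁)/(2πk) = 0.002404 ⇒ k = 0.2297/(2π·0.002404) = 15.2 W/m·K

k = 15.2 W/m·K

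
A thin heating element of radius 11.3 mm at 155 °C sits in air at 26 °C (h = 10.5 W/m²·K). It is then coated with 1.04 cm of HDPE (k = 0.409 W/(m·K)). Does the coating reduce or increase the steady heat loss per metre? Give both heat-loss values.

increases: 96.2 → 135 W/m

Critical radius for a cylinder: r_cr = k/h = 0.0390 m = 3.90 cm.
Outer radius after coating: r₂ = 0.0113 + 0.0104 = 0.0217 m.
Since r₁ < r_cr and r₂ ≤ r_cr, the coating moves toward the maximum at r_cr — heat loss rises.
Bare: R = 1/(2πr₁h) = 1.341 m·K/W; Q = 129/1.341 = 96.2 W/m.
Coated: R = R_cond + R_conv = 0.9524 m·K/W; Q = 129/0.9524 = 135 W/m.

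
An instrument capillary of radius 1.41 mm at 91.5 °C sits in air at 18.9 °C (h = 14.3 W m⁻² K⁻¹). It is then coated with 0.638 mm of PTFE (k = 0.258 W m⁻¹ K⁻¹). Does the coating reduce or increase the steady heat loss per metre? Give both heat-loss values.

Critical radius for a cylinder: r_cr = k/h = 0.0180 m = 1.80 cm.
Outer radius after coating: r₂ = 0.00141 + 6.38×10^-4 = 0.002048 m.
Since r₁ < r_cr and r₂ ≤ r_cr, the coating moves toward the maximum at r_cr — heat loss rises.
Bare: R = 1/(2πr₁h) = 7.893 m·K/W; Q = 72.6/7.893 = 9.20 W/m.
Coated: R = R_cond + R_conv = 5.665 m·K/W; Q = 72.6/5.665 = 12.8 W/m.

increases: 9.20 → 12.8 W/m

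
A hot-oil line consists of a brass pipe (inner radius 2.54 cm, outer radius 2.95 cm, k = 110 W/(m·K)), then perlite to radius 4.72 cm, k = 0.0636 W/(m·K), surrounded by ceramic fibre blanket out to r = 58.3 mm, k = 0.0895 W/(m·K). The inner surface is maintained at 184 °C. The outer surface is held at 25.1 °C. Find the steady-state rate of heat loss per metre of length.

Treat each layer as a resistance in series:
  R'_brass = ln(0.0295/0.0254)/(2πk) = 0.1496/(2π·110) = 2.165×10^-4 m·K/W
  R'_perlite = ln(0.0472/0.0295)/(2πk) = 0.4700/(2π·0.0636) = 1.176 m·K/W
  R'_ceramic fibre blanket = ln(0.0583/0.0472)/(2πk) = 0.2112/(2π·0.0895) = 0.3756 m·K/W
ΣR = 2.165×10^-4 + 1.176 + 0.3756 = 1.552 m·K/W
Q' = ΔT/ΣR = (184 °C − 25.1 °C)/1.552 = 102 W/m

Q' = 102 W/m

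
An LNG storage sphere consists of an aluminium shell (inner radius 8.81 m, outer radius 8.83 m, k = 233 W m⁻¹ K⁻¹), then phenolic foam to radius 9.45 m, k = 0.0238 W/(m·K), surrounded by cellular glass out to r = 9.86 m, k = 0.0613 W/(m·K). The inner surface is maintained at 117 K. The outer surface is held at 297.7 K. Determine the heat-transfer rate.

Series thermal resistances, inner to outer:
  R_aluminium = (1/8.81 − 1/8.83)/(4πk) = 2.571×10^-4/(4π·233) = 8.781×10^-8 K/W
  R_phenolic foam = (1/8.83 − 1/9.45)/(4πk) = 0.007430/(4π·0.0238) = 0.02484 K/W
  R_cellular glass = (1/9.45 − 1/9.86)/(4πk) = 0.004400/(4π·0.0613) = 0.005712 K/W
ΣR = 8.781×10^-8 + 0.02484 + 0.005712 = 0.03055 K/W
Q = ΔT/ΣR = (117 K − 297.7 K)/0.03055 = -5910 W
(Negative Q ⇒ heat flows inward; heat gain = 5910 W.)

Q = 5.91 kW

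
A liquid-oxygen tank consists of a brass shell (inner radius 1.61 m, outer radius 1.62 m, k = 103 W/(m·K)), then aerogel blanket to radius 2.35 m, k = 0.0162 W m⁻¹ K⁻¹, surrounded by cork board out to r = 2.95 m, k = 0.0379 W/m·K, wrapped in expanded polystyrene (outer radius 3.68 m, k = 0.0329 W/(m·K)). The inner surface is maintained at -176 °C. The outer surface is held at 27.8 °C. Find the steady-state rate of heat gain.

Q = 158 W

Resistance network (inner→outer):
  R_brass = (1/1.61 − 1/1.62)/(4πk) = 0.003834/(4π·103) = 2.962×10^-6 K/W
  R_aerogel blanket = (1/1.62 − 1/2.35)/(4πk) = 0.1918/(4π·0.0162) = 0.9419 K/W
  R_cork board = (1/2.35 − 1/2.95)/(4πk) = 0.08655/(4π·0.0379) = 0.1817 K/W
  R_expanded polystyrene = (1/2.95 − 1/3.68)/(4πk) = 0.06724/(4π·0.0329) = 0.1626 K/W
ΣR = 2.962×10^-6 + 0.9419 + 0.1817 + 0.1626 = 1.286 K/W
Q = ΔT/ΣR = (-176 °C − 27.8 °C)/1.286 = -158 W
(Negative Q ⇒ heat flows inward; heat gain = 158 W.)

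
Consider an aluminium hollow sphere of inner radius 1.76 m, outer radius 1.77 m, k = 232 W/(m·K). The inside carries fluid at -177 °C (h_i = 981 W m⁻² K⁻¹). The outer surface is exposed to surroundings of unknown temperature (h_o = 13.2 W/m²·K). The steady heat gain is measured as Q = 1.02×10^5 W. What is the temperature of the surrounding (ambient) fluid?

Series resistances:
  R_conv,in = 1/(4πr²h) = 1/(4π·1.76²·981) = 2.619×10^-5 K/W
  R_aluminium = (1/1.76 − 1/1.77)/(4πk) = 0.003210/(4π·232) = 1.101×10^-6 K/W
  R_conv,out = 1/(4πr²h) = 1/(4π·1.77²·13.2) = 0.001924 K/W
ΣR = 0.001952 K/W
ΔT = Q·ΣR = 1.02×10^5 × 0.001952 = 199.1 K
Heat flows inward, so T_out = T_in + ΔT = -177 + 199.1 = 22.1 °C

T_out = 22.1 °C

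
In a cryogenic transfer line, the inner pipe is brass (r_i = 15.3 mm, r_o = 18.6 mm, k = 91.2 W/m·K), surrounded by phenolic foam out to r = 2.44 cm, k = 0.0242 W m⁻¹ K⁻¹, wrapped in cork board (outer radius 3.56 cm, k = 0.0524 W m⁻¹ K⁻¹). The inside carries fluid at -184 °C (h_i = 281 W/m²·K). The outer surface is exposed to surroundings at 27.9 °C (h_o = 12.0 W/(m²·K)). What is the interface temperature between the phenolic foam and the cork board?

T = -68.5 °C

Resistance network (inner→outer):
  R'_conv,in = 1/(2πr h) = 1/(2π·0.0153·281) = 0.03702 m·K/W
  R'_brass = ln(0.0186/0.0153)/(2πk) = 0.1953/(2π·91.2) = 3.408×10^-4 m·K/W
  R'_phenolic foam = ln(0.0244/0.0186)/(2πk) = 0.2714/(2π·0.0242) = 1.785 m·K/W
  R'_cork board = ln(0.0356/0.0244)/(2πk) = 0.3778/(2π·0.0524) = 1.147 m·K/W
  R'_conv,out = 1/(2πr h) = 1/(2π·0.0356·12.0) = 0.3726 m·K/W
ΣR = 0.03702 + 3.408×10^-4 + 1.785 + 1.147 + 0.3726 = 3.342 m·K/W
Q' = ΔT/ΣR = (-184 °C − 27.9 °C)/3.342 = -63.41 W/m
From the inner boundary to the phenolic foam/cork board interface, ΣR_partial = 1.822 m·K/W.
T_interface = T_in − Q'·ΣR_partial = -184 °C − (-63.41)(1.822) = -68.5 °C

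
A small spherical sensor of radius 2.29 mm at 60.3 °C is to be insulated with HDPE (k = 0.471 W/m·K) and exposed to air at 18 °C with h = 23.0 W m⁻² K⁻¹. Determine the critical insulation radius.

For a sphere, r_cr = 2k_ins/h = 2·0.471/23.0 = 0.0410 m = 4.10 cm

r_cr = 4.10 cm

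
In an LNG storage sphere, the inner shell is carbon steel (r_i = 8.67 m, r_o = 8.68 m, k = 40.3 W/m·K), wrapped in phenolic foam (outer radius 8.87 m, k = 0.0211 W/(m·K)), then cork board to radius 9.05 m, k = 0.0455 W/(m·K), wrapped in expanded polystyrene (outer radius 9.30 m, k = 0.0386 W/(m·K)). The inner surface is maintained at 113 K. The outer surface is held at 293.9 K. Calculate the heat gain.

Series thermal resistances, inner to outer:
  R_carbon steel = (1/8.67 − 1/8.68)/(4πk) = 1.329×10^-4/(4π·40.3) = 2.624×10^-7 K/W
  R_phenolic foam = (1/8.68 − 1/8.87)/(4πk) = 0.002468/(4π·0.0211) = 0.009307 K/W
  R_cork board = (1/8.87 − 1/9.05)/(4πk) = 0.002242/(4π·0.0455) = 0.003922 K/W
  R_expanded polystyrene = (1/9.05 − 1/9.30)/(4πk) = 0.002970/(4π·0.0386) = 0.006124 K/W
ΣR = 2.624×10^-7 + 0.009307 + 0.003922 + 0.006124 = 0.01935 K/W
Q = ΔT/ΣR = (113 K − 293.9 K)/0.01935 = -9350 W
(Negative Q ⇒ heat flows inward; heat gain = 9350 W.)

Q = 9.35 kW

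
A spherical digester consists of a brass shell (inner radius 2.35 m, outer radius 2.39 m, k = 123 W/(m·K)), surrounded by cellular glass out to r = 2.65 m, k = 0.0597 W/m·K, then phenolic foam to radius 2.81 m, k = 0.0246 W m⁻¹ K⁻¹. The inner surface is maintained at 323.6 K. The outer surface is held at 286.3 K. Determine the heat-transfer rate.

Resistance network (inner→outer):
  R_brass = (1/2.35 − 1/2.39)/(4πk) = 0.007122/(4π·123) = 4.608×10^-6 K/W
  R_cellular glass = (1/2.39 − 1/2.65)/(4πk) = 0.04105/(4π·0.0597) = 0.05472 K/W
  R_phenolic foam = (1/2.65 − 1/2.81)/(4πk) = 0.02149/(4π·0.0246) = 0.06951 K/W
ΣR = 4.608×10^-6 + 0.05472 + 0.06951 = 0.1242 K/W
Q = ΔT/ΣR = (323.6 K − 286.3 K)/0.1242 = 300 W

Q = 300 W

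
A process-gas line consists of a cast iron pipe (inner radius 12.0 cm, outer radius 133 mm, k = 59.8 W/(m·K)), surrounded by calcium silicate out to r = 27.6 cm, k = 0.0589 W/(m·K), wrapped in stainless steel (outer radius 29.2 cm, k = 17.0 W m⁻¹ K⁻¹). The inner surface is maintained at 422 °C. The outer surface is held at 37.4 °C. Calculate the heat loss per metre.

Q' = 195 W/m

Resistance network (inner→outer):
  R'_cast iron = ln(0.133/0.120)/(2πk) = 0.1029/(2π·59.8) = 2.738×10^-4 m·K/W
  R'_calcium silicate = ln(0.276/0.133)/(2πk) = 0.7301/(2π·0.0589) = 1.973 m·K/W
  R'_stainless steel = ln(0.292/0.276)/(2πk) = 0.05635/(2π·17.0) = 5.276×10^-4 m·K/W
ΣR = 2.738×10^-4 + 1.973 + 5.276×10^-4 = 1.974 m·K/W
Q' = ΔT/ΣR = (422 °C − 37.4 °C)/1.974 = 195 W/m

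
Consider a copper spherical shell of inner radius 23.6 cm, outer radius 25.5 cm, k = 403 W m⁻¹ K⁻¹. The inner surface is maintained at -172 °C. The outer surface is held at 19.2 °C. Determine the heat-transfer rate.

Q = 3.07×10^6 W

Q = 4πk·ΔT/(1/r₁ − 1/r₂) = 4π × 403 × 191.2 / (1/0.236 − 1/0.255) = 3.07×10^6 W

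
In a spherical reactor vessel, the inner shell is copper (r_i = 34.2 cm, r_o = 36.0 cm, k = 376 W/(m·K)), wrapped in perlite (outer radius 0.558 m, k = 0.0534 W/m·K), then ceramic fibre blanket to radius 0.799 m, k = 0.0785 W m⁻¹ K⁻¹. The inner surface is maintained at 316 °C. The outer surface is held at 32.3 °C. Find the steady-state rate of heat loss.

Q = 141 W

Series thermal resistances, inner to outer:
  R_copper = (1/0.342 − 1/0.360)/(4πk) = 0.1462/(4π·376) = 3.094×10^-5 K/W
  R_perlite = (1/0.360 − 1/0.558)/(4πk) = 0.9857/(4π·0.0534) = 1.469 K/W
  R_ceramic fibre blanket = (1/0.558 − 1/0.799)/(4πk) = 0.5406/(4π·0.0785) = 0.5480 K/W
ΣR = 3.094×10^-5 + 1.469 + 0.5480 = 2.017 K/W
Q = ΔT/ΣR = (316 °C − 32.3 °C)/2.017 = 141 W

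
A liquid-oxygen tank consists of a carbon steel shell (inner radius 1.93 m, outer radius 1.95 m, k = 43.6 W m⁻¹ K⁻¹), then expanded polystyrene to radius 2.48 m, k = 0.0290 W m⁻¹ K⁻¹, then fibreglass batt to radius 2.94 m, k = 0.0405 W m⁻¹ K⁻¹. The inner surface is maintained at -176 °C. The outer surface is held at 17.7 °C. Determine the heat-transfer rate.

Series thermal resistances, inner to outer:
  R_carbon steel = (1/1.93 − 1/1.95)/(4πk) = 0.005314/(4π·43.6) = 9.699×10^-6 K/W
  R_expanded polystyrene = (1/1.95 − 1/2.48)/(4πk) = 0.1096/(4π·0.0290) = 0.3007 K/W
  R_fibreglass batt = (1/2.48 − 1/2.94)/(4πk) = 0.06309/(4π·0.0405) = 0.1240 K/W
ΣR = 9.699×10^-6 + 0.3007 + 0.1240 = 0.4247 K/W
Q = ΔT/ΣR = (-176 °C − 17.7 °C)/0.4247 = -456 W
(Negative Q ⇒ heat flows inward; heat gain = 456 W.)

Q = 456 W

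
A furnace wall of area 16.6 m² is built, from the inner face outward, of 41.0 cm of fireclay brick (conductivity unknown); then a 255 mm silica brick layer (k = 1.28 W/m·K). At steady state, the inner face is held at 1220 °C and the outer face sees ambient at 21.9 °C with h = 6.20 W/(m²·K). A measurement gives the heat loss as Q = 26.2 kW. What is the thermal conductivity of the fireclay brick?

ΣR = ΔT/Q = |1220 − 21.9|/26200 = 0.04573 K/W
Known resistances:
  R_silica brick = L/(kA) = 0.255/(1.28·16.6) = 0.01200 K/W
  R_conv,out = 1/(hA) = 1/(6.20·16.6) = 0.009716 K/W
R_fireclay brick = ΣR − ΣR_known = 0.04573 − 0.02172 = 0.02401 K/W
L/(kA) = 0.02401 ⇒ k = 0.410/(0.02401·16.6) = 1.03 W/m·K

k = 1.03 W/m·K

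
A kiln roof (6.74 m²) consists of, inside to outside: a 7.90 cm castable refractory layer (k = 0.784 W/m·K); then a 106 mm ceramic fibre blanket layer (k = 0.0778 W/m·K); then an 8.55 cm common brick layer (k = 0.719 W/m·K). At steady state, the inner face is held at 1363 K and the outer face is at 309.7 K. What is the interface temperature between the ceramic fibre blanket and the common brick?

Series thermal resistances, inner to outer:
  R_castable refractory = L/(kA) = 0.0790/(0.784·6.74) = 0.01495 K/W
  R_ceramic fibre blanket = L/(kA) = 0.106/(0.0778·6.74) = 0.2021 K/W
  R_common brick = L/(kA) = 0.0855/(0.719·6.74) = 0.01764 K/W
ΣR = 0.01495 + 0.2021 + 0.01764 = 0.2347 K/W
Q = ΔT/ΣR = (1363 K − 309.7 K)/0.2347 = 4488 W
From the inner boundary to the ceramic fibre blanket/common brick interface, ΣR_partial = 0.2170 K/W.
T_interface = T_in − Q·ΣR_partial = 1363 K − (4488)(0.2170) = 389 K

T = 389 K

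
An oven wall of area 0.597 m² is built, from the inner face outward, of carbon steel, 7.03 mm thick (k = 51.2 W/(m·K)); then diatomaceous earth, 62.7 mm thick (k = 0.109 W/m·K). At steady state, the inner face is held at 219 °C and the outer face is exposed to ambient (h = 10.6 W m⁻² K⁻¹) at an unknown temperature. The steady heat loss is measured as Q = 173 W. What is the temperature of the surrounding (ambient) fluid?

Series resistances:
  R_carbon steel = L/(kA) = 0.00703/(51.2·0.597) = 2.300×10^-4 K/W
  R_diatomaceous earth = L/(kA) = 0.0627/(0.109·0.597) = 0.9635 K/W
  R_conv,out = 1/(hA) = 1/(10.6·0.597) = 0.1580 K/W
ΣR = 1.122 K/W
ΔT = Q·ΣR = 173 × 1.122 = 194.1 K
Heat flows outward, so T_out = T_in − ΔT = 219 − 194.1 = 24.9 °C

T_out = 24.9 °C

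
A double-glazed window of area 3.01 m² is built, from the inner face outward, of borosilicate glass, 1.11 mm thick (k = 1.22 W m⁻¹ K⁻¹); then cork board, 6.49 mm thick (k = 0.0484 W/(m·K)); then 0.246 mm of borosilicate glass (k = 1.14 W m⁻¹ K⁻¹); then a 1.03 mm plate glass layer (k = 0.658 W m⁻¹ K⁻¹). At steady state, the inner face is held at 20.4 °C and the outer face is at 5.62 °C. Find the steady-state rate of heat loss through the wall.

Treat each layer as a resistance in series:
  R_borosilicate glass = L/(kA) = 0.00111/(1.22·3.01) = 3.023×10^-4 K/W
  R_cork board = L/(kA) = 0.00649/(0.0484·3.01) = 0.04455 K/W
  R_borosilicate glass = L/(kA) = 2.46×10^-4/(1.14·3.01) = 7.169×10^-5 K/W
  R_plate glass = L/(kA) = 0.00103/(0.658·3.01) = 5.200×10^-4 K/W
ΣR = 3.023×10^-4 + 0.04455 + 7.169×10^-5 + 5.200×10^-4 = 0.04544 K/W
Q = ΔT/ΣR = (20.4 °C − 5.62 °C)/0.04544 = 325 W

Q = 325 W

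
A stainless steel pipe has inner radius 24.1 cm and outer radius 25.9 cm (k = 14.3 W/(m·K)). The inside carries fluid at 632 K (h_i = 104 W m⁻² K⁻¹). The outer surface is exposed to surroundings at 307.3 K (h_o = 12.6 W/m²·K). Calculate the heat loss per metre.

Treat each layer as a resistance in series:
  R'_conv,in = 1/(2πr h) = 1/(2π·0.241·104) = 0.006350 m·K/W
  R'_stainless steel = ln(0.259/0.241)/(2πk) = 0.07203/(2π·14.3) = 8.017×10^-4 m·K/W
  R'_conv,out = 1/(2πr h) = 1/(2π·0.259·12.6) = 0.04877 m·K/W
ΣR = 0.006350 + 8.017×10^-4 + 0.04877 = 0.05592 m·K/W
Q' = ΔT/ΣR = (632 K − 307.3 K)/0.05592 = 5810 W/m

Q' = 5810 W/m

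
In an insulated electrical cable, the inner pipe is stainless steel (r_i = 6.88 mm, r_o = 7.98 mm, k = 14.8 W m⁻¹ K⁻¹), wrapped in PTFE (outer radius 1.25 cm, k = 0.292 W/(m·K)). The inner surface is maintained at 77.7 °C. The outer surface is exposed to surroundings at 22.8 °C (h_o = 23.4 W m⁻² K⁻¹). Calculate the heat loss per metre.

Q' = 69.5 W/m

Treat each layer as a resistance in series:
  R'_stainless steel = ln(0.00798/0.00688)/(2πk) = 0.1483/(2π·14.8) = 0.001595 m·K/W
  R'_PTFE = ln(0.0125/0.00798)/(2πk) = 0.4488/(2π·0.292) = 0.2446 m·K/W
  R'_conv,out = 1/(2πr h) = 1/(2π·0.0125·23.4) = 0.5441 m·K/W
ΣR = 0.001595 + 0.2446 + 0.5441 = 0.7903 m·K/W
Q' = ΔT/ΣR = (77.7 °C − 22.8 °C)/0.7903 = 69.5 W/m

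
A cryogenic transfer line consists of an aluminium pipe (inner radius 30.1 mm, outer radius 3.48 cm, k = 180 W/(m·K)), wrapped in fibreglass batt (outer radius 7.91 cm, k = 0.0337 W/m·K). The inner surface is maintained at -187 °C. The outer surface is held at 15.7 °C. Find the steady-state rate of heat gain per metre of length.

Series thermal resistances, inner to outer:
  R'_aluminium = ln(0.0348/0.0301)/(2πk) = 0.1451/(2π·180) = 1.283×10^-4 m·K/W
  R'_fibreglass batt = ln(0.0791/0.0348)/(2πk) = 0.8211/(2π·0.0337) = 3.878 m·K/W
ΣR = 1.283×10^-4 + 3.878 = 3.878 m·K/W
Q' = ΔT/ΣR = (-187 °C − 15.7 °C)/3.878 = -52.3 W/m
(Negative Q' ⇒ heat flows inward; heat gain = 52.3 W/m.)

Q' = 52.3 W/m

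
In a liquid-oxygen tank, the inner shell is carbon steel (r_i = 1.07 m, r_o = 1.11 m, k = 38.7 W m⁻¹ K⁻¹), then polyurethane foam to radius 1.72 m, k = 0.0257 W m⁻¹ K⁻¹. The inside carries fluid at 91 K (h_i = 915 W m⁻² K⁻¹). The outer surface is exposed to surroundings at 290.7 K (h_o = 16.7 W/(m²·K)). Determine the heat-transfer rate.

Treat each layer as a resistance in series:
  R_conv,in = 1/(4πr²h) = 1/(4π·1.07²·915) = 7.596×10^-5 K/W
  R_carbon steel = (1/1.07 − 1/1.11)/(4πk) = 0.03368/(4π·38.7) = 6.925×10^-5 K/W
  R_polyurethane foam = (1/1.11 − 1/1.72)/(4πk) = 0.3195/(4π·0.0257) = 0.9893 K/W
  R_conv,out = 1/(4πr²h) = 1/(4π·1.72²·16.7) = 0.001611 K/W
ΣR = 7.596×10^-5 + 6.925×10^-5 + 0.9893 + 0.001611 = 0.9911 K/W
Q = ΔT/ΣR = (91 K − 290.7 K)/0.9911 = -201 W
(Negative Q ⇒ heat flows inward; heat gain = 201 W.)

Q = 201 W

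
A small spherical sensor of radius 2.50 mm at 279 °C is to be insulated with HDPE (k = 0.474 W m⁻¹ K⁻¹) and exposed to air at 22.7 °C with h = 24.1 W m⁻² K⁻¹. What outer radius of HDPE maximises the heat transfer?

For a sphere, r_cr = 2k_ins/h = 2·0.474/24.1 = 0.0393 m = 3.93 cm

r_cr = 3.93 cm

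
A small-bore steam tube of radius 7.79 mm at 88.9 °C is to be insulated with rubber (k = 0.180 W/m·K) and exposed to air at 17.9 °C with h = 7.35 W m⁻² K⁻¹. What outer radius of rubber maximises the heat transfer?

r_cr = 2.45 cm

For a cylinder, r_cr = k_ins/h = 0.180/7.35 = 0.0245 m = 2.45 cm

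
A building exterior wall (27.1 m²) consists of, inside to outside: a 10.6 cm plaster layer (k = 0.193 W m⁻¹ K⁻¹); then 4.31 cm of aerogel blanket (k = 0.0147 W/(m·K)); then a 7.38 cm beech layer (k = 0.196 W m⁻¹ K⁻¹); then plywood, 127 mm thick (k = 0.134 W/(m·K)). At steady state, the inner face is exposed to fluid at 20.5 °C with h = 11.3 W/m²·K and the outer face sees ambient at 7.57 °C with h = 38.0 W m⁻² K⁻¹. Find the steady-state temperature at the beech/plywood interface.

Treat each layer as a resistance in series:
  R_conv,in = 1/(hA) = 1/(11.3·27.1) = 0.003266 K/W
  R_plaster = L/(kA) = 0.106/(0.193·27.1) = 0.02027 K/W
  R_aerogel blanket = L/(kA) = 0.0431/(0.0147·27.1) = 0.1082 K/W
  R_beech = L/(kA) = 0.0738/(0.196·27.1) = 0.01389 K/W
  R_plywood = L/(kA) = 0.127/(0.134·27.1) = 0.03497 K/W
  R_conv,out = 1/(hA) = 1/(38.0·27.1) = 9.711×10^-4 K/W
ΣR = 0.003266 + 0.02027 + 0.1082 + 0.01389 + 0.03497 + 9.711×10^-4 = 0.1816 K/W
Q = ΔT/ΣR = (20.5 °C − 7.57 °C)/0.1816 = 71.20 W
From the inner boundary to the beech/plywood interface, ΣR_partial = 0.1456 K/W.
T_interface = T_in − Q·ΣR_partial = 20.5 °C − (71.20)(0.1456) = 10.1 °C

T = 10.1 °C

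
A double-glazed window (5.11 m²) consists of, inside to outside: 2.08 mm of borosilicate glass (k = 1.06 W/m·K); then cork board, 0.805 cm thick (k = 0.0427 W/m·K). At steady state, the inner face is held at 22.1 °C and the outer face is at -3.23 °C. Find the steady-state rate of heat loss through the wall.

Q = 680 W

Resistance network (inner→outer):
  R_borosilicate glass = L/(kA) = 0.00208/(1.06·5.11) = 3.840×10^-4 K/W
  R_cork board = L/(kA) = 0.00805/(0.0427·5.11) = 0.03689 K/W
ΣR = 3.840×10^-4 + 0.03689 = 0.03727 K/W
Q = ΔT/ΣR = (22.1 °C − -3.23 °C)/0.03727 = 680 W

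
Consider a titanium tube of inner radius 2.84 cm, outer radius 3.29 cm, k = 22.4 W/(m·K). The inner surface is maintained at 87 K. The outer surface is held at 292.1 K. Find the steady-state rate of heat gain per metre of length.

Q' = 1.96×10^5 W/m

Q' = 2πk·ΔT/ln(r₂/r₁) = 2π × 22.4 × 205.1 / ln(0.0329/0.0284) = 1.96×10^5 W/m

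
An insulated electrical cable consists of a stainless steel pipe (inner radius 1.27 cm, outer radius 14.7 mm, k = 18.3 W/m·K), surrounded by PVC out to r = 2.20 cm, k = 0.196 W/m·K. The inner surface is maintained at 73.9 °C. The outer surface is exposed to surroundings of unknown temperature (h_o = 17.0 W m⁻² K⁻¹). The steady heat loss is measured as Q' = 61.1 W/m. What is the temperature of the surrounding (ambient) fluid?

T_out = 27.8 °C

Series resistances:
  R'_stainless steel = ln(0.0147/0.0127)/(2πk) = 0.1462/(2π·18.3) = 0.001272 m·K/W
  R'_PVC = ln(0.0220/0.0147)/(2πk) = 0.4032/(2π·0.196) = 0.3274 m·K/W
  R'_conv,out = 1/(2πr h) = 1/(2π·0.0220·17.0) = 0.4255 m·K/W
ΣR = 0.7542 m·K/W
ΔT = Q'·ΣR = 61.1 × 0.7542 = 46.08 K
Heat flows outward, so T_out = T_in − ΔT = 73.9 − 46.08 = 27.8 °C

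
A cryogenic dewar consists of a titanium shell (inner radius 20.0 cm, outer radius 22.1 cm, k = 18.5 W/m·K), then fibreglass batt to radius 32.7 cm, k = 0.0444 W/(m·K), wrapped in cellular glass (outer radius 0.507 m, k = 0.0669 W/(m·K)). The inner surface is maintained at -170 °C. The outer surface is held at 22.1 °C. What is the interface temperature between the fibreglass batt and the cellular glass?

T = -41.1 °C

Resistance network (inner→outer):
  R_titanium = (1/0.200 − 1/0.221)/(4πk) = 0.4751/(4π·18.5) = 0.002044 K/W
  R_fibreglass batt = (1/0.221 − 1/0.327)/(4πk) = 1.467/(4π·0.0444) = 2.629 K/W
  R_cellular glass = (1/0.327 − 1/0.507)/(4πk) = 1.086/(4π·0.0669) = 1.291 K/W
ΣR = 0.002044 + 2.629 + 1.291 = 3.922 K/W
Q = ΔT/ΣR = (-170 °C − 22.1 °C)/3.922 = -48.98 W
From the inner boundary to the fibreglass batt/cellular glass interface, ΣR_partial = 2.631 K/W.
T_interface = T_in − Q·ΣR_partial = -170 °C − (-48.98)(2.631) = -41.1 °C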